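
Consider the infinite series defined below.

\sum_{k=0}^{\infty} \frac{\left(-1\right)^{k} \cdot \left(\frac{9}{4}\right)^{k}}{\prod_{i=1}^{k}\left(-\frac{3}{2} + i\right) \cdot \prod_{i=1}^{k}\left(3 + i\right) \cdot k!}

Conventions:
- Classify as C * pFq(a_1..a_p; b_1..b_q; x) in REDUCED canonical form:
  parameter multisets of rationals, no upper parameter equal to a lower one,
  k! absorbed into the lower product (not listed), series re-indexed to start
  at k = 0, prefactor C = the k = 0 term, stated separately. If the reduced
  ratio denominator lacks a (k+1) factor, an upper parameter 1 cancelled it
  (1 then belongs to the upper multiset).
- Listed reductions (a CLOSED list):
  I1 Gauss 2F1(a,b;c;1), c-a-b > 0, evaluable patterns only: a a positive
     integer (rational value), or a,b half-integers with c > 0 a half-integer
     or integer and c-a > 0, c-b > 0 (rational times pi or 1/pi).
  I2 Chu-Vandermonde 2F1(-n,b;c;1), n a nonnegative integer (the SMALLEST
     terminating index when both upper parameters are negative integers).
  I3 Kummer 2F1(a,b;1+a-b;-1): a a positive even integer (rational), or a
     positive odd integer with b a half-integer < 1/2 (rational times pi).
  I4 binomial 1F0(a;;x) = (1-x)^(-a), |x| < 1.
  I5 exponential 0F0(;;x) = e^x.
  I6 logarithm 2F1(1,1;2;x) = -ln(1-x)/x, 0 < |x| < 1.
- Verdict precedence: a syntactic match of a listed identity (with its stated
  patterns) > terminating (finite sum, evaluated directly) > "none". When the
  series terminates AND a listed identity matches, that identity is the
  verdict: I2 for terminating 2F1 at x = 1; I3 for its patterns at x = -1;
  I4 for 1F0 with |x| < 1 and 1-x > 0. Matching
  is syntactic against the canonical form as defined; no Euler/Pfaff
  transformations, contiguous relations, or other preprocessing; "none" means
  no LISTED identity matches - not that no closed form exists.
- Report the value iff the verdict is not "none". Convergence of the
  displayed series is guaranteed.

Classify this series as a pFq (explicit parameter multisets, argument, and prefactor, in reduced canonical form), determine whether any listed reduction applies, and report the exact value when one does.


The series (x = -\frac{9}{4}) is 0F2: upper {-}, lower {-\frac{1}{2}, 4}, prefactor 1. Verdict: none. Every listed pattern misses the 0F2 form at -\frac{9}{4}, upper {-}.

Key observation: x = -\frac{9}{4} and the (-1)^k factor (C = 1, x = -9/4) folds into the argument's sign.
Term ratio: r(k) = -\frac{9}{4} * 1 / [(k-\frac{1}{2}) (k+4) (k+1)] - rational in k, leading ratio -\frac{9}{4}; with t_0 = 1, classification follows.


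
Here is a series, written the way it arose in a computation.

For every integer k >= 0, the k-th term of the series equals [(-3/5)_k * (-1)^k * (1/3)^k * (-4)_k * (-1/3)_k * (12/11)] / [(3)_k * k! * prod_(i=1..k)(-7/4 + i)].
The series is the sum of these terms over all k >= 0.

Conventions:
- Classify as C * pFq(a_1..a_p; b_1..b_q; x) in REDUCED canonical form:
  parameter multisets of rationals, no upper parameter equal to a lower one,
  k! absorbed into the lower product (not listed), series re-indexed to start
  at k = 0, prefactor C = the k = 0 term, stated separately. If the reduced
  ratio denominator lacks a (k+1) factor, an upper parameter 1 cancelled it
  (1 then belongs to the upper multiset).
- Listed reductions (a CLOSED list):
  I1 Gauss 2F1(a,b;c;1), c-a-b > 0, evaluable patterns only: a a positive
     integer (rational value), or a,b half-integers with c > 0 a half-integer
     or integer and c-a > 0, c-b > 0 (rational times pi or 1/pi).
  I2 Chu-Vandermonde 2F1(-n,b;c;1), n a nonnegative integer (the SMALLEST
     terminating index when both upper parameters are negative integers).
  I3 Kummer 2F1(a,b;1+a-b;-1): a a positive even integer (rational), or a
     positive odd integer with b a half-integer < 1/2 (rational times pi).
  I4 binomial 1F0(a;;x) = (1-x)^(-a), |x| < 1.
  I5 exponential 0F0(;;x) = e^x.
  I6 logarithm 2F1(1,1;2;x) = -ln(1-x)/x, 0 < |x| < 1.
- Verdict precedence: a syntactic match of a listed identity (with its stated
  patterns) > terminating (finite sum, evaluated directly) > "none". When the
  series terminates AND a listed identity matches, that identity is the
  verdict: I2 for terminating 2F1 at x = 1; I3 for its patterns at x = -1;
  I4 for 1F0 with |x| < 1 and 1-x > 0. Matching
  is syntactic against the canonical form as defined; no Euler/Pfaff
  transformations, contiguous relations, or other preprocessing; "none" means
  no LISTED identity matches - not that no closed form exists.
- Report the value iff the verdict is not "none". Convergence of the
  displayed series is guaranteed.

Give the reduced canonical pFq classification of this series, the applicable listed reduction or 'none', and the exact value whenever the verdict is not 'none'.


x = -1/3 here; the reduced form reads 3F2, upper {-4, -3/5, -1/3}, lower {-3/4, 3}, C = 12/11. Verdict: terminating - upper parameter -4 makes this a finite sum (last index 4), evaluated exactly. Value: 1913887772/2029809375.

First insight: t_0 being 12/11, the lower running product (C = 12/11) is a rising factorial.
Step ratio: r(k) = (-1/3) * (k-4) (k-3/5) (k-1/3) / [(k-3/4) (k+3) (k+1)] ; factor over Q: parameters, x = (-1/3), and C = 12/11.


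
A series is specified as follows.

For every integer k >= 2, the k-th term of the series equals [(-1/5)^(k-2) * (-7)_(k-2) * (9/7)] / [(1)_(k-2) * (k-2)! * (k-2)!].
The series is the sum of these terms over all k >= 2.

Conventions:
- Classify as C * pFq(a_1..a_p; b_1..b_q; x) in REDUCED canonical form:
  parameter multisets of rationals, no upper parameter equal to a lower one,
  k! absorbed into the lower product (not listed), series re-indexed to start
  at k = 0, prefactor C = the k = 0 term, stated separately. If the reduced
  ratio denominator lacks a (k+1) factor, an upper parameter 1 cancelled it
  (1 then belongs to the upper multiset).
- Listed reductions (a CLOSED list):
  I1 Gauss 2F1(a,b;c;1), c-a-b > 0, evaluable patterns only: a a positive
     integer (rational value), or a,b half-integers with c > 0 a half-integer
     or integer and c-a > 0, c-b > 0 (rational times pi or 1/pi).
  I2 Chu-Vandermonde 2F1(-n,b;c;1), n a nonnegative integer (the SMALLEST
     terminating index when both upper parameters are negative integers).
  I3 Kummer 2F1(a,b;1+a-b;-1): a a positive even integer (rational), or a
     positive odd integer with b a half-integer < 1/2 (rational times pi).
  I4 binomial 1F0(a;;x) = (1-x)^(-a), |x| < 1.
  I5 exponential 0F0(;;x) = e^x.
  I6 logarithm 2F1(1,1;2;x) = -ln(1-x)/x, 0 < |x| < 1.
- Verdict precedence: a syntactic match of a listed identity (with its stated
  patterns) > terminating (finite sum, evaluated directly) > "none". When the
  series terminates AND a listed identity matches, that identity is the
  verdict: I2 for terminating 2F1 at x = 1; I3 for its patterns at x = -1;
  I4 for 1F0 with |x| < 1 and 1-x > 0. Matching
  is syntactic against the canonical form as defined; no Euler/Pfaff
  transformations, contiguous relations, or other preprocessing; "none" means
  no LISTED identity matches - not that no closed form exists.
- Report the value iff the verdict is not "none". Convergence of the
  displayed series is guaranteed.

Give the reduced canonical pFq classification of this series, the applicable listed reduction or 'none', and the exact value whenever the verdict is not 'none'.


This is 9/7 * 1F2(-7; 1, 1; -1/5) in reduced canonical form. Verdict: terminating (-7 upstairs). 8 nonzero terms in all; added directly. Its exact value is 432931155443/128625000000.

Key observation: with t_0 = 9/7, the denominator's factorial ratio (C = 9/7, x = -1/5) is a lower Pochhammer.
Ratio: r(k) = (-1/5) * (k-7) / [(k+1) (k+1) (k+1)] ; factor over Q: parameters, x = (-1/5), and C = 9/7.


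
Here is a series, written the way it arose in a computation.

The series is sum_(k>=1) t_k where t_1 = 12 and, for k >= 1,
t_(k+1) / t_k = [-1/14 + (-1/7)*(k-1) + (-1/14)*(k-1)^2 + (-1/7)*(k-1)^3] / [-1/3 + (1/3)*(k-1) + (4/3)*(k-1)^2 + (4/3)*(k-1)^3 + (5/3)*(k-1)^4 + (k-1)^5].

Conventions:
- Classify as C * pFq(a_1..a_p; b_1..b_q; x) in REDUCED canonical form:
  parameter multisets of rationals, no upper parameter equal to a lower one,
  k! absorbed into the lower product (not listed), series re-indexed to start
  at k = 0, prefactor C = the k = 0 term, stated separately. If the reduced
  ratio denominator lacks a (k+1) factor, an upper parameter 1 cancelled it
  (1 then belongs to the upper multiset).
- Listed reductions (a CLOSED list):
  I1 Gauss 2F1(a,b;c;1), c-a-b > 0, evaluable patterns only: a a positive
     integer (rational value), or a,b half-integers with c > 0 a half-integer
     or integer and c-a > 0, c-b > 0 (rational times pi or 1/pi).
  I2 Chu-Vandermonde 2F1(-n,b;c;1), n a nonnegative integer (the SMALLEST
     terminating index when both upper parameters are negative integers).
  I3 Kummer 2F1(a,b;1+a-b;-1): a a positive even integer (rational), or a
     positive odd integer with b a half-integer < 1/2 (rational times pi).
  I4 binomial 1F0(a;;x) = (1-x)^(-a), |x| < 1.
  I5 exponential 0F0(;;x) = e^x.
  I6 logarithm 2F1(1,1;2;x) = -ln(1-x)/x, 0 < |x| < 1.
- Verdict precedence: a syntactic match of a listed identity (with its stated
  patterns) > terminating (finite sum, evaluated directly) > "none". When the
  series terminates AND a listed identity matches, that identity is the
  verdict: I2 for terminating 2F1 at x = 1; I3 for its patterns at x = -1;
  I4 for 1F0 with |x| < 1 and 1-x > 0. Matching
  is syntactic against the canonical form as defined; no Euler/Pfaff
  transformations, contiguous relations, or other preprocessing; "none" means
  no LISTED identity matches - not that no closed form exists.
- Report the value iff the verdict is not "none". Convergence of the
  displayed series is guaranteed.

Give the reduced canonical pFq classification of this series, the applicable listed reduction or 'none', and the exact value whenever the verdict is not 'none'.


Reduced: x = -1/7, 1F2, upper = {1/2}, lower = {-1/3, 1}, C = 12. Verdict: none - this 1F2 at x = -1/7 matches no listed pattern, and upper {1/2} holds no stopper.

Key step: t_0 being 12, the ratio is unreduced: k^2 + 1 divides both sides (C = 12, x = -1/7).
Adjacent-term ratio: r(k) = (-1/7) * (k+1/2) / [(k-1/3) (k+1) (k+1)] - rational in k. x = (-1/7); t_0 = 12; negate the roots.


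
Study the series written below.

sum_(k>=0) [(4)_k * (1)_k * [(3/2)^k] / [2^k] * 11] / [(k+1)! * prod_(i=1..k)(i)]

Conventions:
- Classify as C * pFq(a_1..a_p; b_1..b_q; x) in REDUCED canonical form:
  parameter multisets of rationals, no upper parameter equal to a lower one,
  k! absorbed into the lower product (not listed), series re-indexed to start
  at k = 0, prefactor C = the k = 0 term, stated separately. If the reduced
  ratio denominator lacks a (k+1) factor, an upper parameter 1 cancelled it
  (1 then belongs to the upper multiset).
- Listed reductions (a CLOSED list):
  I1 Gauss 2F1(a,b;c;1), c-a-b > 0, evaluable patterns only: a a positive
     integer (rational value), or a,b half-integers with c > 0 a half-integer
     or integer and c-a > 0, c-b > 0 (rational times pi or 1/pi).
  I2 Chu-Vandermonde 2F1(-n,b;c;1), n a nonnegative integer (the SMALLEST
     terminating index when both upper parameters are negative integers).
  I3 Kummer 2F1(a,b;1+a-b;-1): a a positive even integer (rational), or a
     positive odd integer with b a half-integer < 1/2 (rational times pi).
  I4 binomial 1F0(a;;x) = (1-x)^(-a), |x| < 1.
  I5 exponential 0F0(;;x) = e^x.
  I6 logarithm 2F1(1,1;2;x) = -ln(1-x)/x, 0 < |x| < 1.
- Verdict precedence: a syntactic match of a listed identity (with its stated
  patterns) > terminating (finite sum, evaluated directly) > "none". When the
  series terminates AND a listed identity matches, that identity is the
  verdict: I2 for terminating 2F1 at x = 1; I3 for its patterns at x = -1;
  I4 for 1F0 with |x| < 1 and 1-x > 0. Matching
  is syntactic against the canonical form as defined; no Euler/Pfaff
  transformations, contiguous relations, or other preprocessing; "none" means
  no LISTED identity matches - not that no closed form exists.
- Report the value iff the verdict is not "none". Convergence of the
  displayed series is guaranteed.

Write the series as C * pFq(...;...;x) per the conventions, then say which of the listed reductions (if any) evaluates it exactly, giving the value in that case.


The series (x = 3/4) is 2F1: upper {1, 4}, lower {2}, prefactor 11. Verdict: none - this 2F1 at x = 3/4 matches no listed pattern, and upper {1, 4} holds no stopper.

Key observation: from the first term 11: the two k-th powers (C = 11, x = 3/4) combine into one argument.
Ratio: r(k) = (3/4) * (k+1) (k+4) / [(k+2) (k+1)] - rational in k. x = (3/4); t_0 = 11; negate the roots.


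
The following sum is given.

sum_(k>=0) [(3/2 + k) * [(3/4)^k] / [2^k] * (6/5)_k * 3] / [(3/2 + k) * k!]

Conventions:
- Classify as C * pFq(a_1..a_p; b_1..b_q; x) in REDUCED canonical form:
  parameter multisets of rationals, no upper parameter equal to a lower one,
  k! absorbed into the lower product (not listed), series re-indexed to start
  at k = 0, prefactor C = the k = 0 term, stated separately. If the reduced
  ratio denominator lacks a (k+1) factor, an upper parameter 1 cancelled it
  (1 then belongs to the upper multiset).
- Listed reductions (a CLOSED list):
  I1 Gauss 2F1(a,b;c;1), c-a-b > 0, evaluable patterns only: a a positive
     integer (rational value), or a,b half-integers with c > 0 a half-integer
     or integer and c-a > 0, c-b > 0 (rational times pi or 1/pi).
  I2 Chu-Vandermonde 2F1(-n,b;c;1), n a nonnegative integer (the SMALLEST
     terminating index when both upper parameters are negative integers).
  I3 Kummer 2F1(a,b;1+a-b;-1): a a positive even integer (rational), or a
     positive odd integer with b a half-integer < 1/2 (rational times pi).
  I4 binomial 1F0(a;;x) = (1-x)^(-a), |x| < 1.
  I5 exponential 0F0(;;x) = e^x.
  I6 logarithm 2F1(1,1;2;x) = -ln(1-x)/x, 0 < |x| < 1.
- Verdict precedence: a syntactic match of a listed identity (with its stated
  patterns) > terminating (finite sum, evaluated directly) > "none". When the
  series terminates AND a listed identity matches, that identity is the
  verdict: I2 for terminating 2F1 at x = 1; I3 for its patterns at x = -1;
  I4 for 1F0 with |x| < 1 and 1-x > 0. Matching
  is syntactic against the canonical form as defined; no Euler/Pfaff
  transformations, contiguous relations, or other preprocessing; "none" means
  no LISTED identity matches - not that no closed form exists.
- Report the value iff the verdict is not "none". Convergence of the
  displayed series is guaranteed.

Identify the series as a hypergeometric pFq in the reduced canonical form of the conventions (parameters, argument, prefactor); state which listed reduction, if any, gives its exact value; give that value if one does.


Canonical form: C = 3 times 1F0 with upper {6/5}, lower {-}, x = 3/8. Verdict: the I4 binomial reduction fires (the 1F0 binomial series: exponent -6/5, x = 3/8). Value: 3 * (5/8)^(-6/5).

Structural cue: from the first term 3: the two k-th powers (prefactor 3) combine into one argument.
Step ratio: r(k) = (3/8) * (k+6/5) / [(k+1)] ; factor over Q: parameters, x = (3/8), and C = 3.


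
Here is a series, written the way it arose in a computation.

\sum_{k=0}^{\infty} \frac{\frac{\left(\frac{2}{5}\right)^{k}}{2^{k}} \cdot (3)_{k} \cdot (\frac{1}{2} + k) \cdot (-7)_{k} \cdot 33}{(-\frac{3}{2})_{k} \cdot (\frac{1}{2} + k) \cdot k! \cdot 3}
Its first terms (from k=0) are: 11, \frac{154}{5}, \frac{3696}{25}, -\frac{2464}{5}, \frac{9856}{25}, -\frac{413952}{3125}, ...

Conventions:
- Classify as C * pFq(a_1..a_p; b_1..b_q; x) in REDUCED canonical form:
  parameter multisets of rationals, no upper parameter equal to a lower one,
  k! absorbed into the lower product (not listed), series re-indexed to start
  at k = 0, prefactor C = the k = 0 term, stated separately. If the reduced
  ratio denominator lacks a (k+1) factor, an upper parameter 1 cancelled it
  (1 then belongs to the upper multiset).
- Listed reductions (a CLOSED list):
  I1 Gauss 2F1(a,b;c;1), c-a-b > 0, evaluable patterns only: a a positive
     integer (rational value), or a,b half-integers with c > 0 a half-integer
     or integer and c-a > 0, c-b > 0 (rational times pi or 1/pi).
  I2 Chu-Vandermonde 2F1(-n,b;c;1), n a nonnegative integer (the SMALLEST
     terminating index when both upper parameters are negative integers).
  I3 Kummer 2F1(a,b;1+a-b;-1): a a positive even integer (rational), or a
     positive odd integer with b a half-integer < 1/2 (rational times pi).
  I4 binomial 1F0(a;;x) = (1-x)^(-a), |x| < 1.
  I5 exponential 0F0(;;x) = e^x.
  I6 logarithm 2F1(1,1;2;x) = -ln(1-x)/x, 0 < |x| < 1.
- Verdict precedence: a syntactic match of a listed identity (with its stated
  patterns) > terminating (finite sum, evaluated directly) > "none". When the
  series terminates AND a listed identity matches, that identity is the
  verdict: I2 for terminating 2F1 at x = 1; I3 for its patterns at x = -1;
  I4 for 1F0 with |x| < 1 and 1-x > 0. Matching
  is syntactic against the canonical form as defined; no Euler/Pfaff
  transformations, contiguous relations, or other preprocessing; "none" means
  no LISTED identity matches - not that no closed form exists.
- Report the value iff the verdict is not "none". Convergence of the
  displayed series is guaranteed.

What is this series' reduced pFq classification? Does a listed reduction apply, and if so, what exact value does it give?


Key step: with t_0 = 11, the two k-th powers (C = 11) combine into one argument.
Consecutive-term ratio: r(k) = \frac{1}{5} * (k-7) (k+3) / [(k-\frac{3}{2}) (k+1)] - poly over poly, x = \frac{1}{5} from leading terms; C = 11 at k = 0.

Reduced: x = \frac{1}{5}, 2F1, upper = {-7, 3}, lower = {-\frac{3}{2}}, C = 11. Verdict: terminating - the sum ends at index 7 because -7 is a negative integer; exact evaluation follows. Hence: -\frac{1746327}{78125}.


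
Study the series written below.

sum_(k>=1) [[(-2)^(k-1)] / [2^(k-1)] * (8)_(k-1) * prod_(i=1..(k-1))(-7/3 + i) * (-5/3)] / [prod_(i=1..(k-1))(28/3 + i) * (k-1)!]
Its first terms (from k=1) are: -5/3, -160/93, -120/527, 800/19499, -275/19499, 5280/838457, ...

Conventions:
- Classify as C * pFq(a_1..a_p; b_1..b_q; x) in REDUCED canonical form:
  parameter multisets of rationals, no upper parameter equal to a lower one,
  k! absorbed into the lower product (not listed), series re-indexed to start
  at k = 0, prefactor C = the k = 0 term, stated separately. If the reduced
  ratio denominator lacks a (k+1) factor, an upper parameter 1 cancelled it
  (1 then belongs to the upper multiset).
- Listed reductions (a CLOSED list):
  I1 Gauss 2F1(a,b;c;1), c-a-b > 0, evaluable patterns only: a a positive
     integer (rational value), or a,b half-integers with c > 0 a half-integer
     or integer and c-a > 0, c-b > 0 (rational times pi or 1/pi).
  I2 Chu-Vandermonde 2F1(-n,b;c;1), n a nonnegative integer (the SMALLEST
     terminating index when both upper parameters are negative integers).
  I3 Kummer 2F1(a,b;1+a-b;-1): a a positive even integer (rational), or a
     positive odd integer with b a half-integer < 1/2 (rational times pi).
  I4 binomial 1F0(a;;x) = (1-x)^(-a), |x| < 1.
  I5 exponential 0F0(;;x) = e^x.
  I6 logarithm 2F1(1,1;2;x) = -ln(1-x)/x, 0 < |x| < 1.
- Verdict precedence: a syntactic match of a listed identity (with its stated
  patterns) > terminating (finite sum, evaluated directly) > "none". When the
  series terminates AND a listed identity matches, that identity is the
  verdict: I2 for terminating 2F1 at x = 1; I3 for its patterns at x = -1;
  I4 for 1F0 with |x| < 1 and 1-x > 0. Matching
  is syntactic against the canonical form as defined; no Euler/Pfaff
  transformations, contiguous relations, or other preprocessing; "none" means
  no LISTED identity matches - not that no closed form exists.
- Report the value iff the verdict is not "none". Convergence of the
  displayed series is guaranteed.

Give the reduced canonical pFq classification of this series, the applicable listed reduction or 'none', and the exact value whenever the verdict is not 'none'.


Classification (C = -5/3): 2F1 with upper {-4/3, 8}, lower {31/3}, argument x = -1. Verdict at x = -1: Kummer (I3) matches (x = -1; c = 31/3 equals 1+a-b for upper {-4/3, 8}: listed pattern). Exact value: -5225/1458.

The tell: from the first term -5/3: the lower running product (prefactor -5/3) is a rising factorial.
Adjacent-term ratio: r(k) = (-1) * (k-4/3) (k+8) / [(k+31/3) (k+1)] - rational in k. x = (-1); t_0 = -5/3; negate the roots.


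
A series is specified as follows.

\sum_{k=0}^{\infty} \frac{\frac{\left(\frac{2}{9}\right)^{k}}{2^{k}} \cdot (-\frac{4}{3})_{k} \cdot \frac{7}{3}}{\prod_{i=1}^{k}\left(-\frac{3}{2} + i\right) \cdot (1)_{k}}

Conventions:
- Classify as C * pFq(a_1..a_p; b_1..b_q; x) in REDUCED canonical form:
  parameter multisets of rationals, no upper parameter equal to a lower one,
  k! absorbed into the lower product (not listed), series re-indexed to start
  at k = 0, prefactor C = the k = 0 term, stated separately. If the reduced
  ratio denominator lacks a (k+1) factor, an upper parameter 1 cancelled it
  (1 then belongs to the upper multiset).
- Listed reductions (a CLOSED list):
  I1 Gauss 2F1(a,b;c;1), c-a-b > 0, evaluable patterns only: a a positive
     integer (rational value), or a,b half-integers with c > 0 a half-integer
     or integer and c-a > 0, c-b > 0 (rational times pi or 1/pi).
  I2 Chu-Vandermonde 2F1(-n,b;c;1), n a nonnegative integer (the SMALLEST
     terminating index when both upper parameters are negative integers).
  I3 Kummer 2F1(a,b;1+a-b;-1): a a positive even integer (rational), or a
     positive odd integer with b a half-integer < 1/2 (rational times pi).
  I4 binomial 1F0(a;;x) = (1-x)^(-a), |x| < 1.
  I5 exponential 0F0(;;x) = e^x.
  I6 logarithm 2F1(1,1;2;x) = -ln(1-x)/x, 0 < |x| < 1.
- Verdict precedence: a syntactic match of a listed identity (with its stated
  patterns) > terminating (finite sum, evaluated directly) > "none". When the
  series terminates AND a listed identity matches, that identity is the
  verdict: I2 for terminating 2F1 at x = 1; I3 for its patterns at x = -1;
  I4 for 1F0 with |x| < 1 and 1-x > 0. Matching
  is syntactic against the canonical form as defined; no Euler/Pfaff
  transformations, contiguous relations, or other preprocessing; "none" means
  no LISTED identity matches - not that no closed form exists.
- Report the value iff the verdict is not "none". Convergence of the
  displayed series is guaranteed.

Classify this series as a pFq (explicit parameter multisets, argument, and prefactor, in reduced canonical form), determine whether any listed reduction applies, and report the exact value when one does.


x = \frac{1}{9} here; the reduced form reads 1F1, upper {-\frac{4}{3}}, lower {-\frac{1}{2}}, C = \frac{7}{3}. Verdict: none - at argument \frac{1}{9} the multisets {-\frac{4}{3}} ; {-\frac{1}{2}} match no listed identity.

The tell: from the first term \frac{7}{3}: (1)_k (C = 7/3, x = 1/9) is k! itself.
Ratio: r(k) = \frac{1}{9} * (k-\frac{4}{3}) / [(k-\frac{1}{2}) (k+1)] - rational in k, leading ratio \frac{1}{9}; with t_0 = \frac{7}{3}, classification follows.


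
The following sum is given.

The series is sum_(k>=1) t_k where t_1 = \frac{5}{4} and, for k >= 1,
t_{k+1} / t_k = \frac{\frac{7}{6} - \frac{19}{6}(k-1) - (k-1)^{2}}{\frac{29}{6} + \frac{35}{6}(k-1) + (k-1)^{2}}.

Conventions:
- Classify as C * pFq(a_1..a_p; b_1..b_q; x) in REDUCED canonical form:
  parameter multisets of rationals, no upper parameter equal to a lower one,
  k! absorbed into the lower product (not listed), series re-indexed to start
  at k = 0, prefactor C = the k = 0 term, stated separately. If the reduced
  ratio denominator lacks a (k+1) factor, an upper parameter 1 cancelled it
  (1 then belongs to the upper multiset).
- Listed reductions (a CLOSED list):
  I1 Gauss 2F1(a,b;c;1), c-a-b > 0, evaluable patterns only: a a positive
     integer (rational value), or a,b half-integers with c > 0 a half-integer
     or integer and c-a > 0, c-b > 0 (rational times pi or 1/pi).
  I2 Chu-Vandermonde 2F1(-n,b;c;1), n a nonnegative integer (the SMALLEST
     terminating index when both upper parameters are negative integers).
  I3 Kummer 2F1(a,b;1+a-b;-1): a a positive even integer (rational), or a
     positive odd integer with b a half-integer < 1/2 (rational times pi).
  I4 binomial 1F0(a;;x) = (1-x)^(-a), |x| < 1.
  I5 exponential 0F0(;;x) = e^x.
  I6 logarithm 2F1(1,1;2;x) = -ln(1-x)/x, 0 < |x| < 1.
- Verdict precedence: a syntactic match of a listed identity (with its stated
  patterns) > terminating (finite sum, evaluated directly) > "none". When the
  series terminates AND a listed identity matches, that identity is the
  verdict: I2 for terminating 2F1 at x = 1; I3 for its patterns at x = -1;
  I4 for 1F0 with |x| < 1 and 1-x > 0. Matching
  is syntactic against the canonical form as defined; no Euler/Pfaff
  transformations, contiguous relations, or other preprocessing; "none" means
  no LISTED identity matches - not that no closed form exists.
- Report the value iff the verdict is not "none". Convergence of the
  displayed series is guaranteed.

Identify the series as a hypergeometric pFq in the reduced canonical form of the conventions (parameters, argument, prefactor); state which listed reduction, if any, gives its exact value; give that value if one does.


With C = \frac{5}{4}: the canonical form is 2F1(-\frac{1}{3}, \frac{7}{2}; \frac{29}{6}; -1). Verdict: none. A 2F1 with upper {-\frac{1}{3}, \frac{7}{2}} fits none of I1-I6 at x = -1; the sum runs forever.

First insight: from the first term \frac{5}{4}: the expanded ratio factors over Q; C = 5/4, x = -1, roots give parameters.
Step ratio: r(k) = -1 * (k-\frac{1}{3}) (k+\frac{7}{2}) / [(k+\frac{29}{6}) (k+1)] - rational in k, leading ratio -1; with t_0 = \frac{5}{4}, classification follows.


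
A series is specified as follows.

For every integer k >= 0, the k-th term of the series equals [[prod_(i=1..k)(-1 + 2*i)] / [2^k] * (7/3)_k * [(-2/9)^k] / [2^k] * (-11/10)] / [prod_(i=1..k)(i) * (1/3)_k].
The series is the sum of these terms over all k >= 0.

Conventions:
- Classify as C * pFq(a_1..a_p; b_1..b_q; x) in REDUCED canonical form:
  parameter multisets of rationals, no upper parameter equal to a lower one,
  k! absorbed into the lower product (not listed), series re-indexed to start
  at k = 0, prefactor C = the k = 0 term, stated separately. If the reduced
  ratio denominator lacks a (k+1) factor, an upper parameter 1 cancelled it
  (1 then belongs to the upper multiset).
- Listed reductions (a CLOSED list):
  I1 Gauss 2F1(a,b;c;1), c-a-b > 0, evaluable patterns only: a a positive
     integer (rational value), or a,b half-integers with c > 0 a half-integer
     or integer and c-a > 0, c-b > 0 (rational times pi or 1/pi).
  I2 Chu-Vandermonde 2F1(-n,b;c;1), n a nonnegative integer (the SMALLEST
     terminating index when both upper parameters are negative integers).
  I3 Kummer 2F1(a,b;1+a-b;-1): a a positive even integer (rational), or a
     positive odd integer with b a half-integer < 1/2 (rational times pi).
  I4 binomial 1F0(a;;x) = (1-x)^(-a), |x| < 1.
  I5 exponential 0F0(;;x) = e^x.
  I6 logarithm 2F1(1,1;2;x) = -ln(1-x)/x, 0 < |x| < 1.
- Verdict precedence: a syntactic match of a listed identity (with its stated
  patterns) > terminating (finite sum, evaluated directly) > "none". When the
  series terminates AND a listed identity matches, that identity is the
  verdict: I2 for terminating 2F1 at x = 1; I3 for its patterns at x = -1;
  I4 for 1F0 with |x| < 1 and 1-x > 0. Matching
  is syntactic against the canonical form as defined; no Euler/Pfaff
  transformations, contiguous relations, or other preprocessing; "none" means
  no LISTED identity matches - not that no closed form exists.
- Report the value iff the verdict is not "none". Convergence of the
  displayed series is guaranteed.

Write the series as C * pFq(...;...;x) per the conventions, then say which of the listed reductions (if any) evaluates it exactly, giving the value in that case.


Canonical form: C = -11/10 times 2F1 with upper {1/2, 7/3}, lower {1/3}, x = -1/9. Verdict: none - this 2F1 at x = -1/9 matches no listed pattern, and upper {1/2, 7/3} holds no stopper.

First insight: x = (-1/9) and the product of the first k integers (C = -11/10) is k!.
Ratio: r(k) = (-1/9) * (k+1/2) (k+7/3) / [(k+1/3) (k+1)] - rational in k. x = (-1/9); t_0 = -11/10; negate the roots.


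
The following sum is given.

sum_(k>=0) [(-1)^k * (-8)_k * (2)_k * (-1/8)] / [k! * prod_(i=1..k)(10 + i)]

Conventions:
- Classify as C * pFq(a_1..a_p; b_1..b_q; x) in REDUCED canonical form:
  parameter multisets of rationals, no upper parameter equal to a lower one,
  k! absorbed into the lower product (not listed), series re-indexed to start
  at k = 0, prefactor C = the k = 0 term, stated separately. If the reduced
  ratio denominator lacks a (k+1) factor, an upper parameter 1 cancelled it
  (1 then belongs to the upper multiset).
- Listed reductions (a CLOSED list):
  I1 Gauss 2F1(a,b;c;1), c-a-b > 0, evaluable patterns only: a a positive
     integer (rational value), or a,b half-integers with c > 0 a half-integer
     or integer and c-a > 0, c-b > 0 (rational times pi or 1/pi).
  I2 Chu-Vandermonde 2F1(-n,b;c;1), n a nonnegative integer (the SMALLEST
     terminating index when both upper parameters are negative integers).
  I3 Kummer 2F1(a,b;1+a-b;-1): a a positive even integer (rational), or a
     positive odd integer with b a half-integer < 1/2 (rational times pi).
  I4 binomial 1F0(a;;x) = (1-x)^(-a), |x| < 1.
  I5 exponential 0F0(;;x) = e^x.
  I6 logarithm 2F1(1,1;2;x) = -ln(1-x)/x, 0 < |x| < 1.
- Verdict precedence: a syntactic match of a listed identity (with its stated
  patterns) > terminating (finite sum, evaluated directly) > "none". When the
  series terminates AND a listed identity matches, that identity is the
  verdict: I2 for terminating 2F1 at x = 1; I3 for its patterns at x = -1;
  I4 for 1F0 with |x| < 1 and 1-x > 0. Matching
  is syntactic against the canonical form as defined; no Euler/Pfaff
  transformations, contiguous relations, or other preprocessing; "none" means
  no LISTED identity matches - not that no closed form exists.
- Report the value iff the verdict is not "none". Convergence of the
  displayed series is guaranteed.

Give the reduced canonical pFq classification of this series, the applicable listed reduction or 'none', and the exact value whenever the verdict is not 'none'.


x = -1 here; the reduced form reads 2F1, upper {-8, 2}, lower {11}, C = -1/8. Verdict: this is the Kummer evaluation I3 (x = -1; c = 11 equals 1+a-b for upper {-8, 2}: listed pattern). Value: -5/8.

First insight: from the first term -1/8: the lower running product (prefactor -1/8) is a rising factorial.
Consecutive-term ratio: r(k) = (-1) * (k-8) (k+2) / [(k+11) (k+1)] - rational; roots negated = parameters, x = (-1), C = -1/8.


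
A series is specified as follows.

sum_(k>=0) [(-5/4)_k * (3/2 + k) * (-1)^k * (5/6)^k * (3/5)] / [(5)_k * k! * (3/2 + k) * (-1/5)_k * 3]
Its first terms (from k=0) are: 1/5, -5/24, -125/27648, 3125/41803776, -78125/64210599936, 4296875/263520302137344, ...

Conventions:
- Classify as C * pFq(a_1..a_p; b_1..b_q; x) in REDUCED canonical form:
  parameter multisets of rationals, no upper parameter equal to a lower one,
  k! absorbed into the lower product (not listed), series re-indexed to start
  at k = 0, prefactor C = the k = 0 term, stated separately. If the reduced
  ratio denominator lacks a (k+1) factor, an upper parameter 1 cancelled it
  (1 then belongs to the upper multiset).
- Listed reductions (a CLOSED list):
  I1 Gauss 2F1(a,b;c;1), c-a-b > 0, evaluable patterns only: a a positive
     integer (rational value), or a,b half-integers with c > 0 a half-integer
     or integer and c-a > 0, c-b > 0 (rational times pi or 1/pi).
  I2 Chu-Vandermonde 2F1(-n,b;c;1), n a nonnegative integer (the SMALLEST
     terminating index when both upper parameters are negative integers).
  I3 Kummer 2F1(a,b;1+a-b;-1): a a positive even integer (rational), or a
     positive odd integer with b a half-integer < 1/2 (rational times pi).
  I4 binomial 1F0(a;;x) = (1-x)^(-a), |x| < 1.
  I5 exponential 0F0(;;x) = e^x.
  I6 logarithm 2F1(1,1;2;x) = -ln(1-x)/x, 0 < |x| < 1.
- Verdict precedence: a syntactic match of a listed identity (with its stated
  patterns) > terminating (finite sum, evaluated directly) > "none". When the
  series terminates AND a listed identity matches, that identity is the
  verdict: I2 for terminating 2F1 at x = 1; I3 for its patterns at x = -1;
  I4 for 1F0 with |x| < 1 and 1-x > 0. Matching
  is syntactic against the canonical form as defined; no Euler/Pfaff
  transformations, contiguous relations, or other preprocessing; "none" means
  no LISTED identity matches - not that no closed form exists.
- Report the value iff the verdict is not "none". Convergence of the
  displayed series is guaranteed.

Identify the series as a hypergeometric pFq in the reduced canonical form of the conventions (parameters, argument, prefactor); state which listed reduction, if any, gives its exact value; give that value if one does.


With C = 1/5: the canonical form is 1F2(-5/4; -1/5, 5; -5/6). Verdict: none here - no I1-I6 shape fits x = -5/6 with lower {-1/5, 5}.

The tell: t_0 being 1/5, striking the common factor k + 3/2 reduces the term (C = 1/5, x = -5/6).
Consecutive-term ratio: r(k) = (-5/6) * (k-5/4) / [(k-1/5) (k+5) (k+1)] - rational in k, leading ratio (-5/6); with t_0 = 1/5, classification follows.


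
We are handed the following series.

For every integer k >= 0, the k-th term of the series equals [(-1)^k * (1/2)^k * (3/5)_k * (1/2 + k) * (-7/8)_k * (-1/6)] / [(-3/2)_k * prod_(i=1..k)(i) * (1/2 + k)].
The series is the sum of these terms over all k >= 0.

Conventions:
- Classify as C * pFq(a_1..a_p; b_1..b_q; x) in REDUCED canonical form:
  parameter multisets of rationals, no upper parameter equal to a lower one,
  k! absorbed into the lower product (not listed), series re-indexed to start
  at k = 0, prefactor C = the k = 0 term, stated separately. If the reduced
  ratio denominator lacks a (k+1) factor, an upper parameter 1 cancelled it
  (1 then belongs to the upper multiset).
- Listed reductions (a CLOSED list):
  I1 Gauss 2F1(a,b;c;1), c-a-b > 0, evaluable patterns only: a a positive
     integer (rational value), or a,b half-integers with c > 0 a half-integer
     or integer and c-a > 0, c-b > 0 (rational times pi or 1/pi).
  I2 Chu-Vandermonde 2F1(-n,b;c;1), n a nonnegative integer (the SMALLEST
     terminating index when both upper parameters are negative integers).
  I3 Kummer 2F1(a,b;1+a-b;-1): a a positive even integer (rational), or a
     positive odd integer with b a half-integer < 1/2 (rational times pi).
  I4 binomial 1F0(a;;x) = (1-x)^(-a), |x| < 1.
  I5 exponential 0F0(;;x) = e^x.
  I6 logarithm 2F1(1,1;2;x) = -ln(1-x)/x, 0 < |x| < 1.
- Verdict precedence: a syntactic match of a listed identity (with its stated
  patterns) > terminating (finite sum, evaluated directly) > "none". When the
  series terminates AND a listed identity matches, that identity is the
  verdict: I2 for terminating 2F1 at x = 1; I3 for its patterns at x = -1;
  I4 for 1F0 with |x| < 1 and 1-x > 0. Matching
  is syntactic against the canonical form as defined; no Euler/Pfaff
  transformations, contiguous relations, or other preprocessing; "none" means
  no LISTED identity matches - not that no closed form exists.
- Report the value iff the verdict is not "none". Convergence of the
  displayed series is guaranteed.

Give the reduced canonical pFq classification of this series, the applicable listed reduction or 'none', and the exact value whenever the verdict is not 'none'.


Prefactor -1/6, argument -1/2: 2F1 with upper {-7/8, 3/5} over lower {-3/2}. Verdict: none. Every listed pattern misses the 2F1 form at -1/2, upper {-7/8, 3/5}.

Key step: t_0 = -1/6 here, and the factor k + 1/2 cancels (top and bottom), leaving C = -1/6.
Adjacent-term ratio: r(k) = (-1/2) * (k-7/8) (k+3/5) / [(k-3/2) (k+1)] - rational; roots negated = parameters, x = (-1/2), C = -1/6.


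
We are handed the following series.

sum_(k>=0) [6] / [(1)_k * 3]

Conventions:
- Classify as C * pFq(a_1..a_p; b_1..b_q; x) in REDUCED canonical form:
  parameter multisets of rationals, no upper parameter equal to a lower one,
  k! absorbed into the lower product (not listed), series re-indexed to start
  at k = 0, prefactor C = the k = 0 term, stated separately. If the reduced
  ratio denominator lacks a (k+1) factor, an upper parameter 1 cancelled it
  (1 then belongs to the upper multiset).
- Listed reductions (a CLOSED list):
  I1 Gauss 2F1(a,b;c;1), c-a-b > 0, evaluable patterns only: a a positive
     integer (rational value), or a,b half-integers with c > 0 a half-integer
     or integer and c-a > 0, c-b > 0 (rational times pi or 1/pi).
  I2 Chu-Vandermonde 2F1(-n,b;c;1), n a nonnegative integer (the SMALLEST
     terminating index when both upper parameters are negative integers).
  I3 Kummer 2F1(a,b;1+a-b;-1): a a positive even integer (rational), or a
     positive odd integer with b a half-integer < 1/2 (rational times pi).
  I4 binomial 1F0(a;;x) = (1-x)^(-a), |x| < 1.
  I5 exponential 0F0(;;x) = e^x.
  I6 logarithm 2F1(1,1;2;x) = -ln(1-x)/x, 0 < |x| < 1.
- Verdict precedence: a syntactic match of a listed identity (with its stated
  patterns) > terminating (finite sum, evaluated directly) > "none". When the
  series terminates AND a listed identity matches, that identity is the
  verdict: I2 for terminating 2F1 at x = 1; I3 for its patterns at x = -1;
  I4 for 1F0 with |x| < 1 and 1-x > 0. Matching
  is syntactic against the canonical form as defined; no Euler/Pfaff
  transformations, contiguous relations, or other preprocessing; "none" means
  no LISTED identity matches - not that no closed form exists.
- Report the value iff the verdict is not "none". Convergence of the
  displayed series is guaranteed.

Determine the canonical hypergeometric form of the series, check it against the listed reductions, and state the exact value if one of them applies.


Reduced: x = 1, 0F0, upper = {-}, lower = {-}, C = 2. Verdict (x = 1): exponential (I5) applies (the 0F0 exponential series at x = 1). Its exact value is 2 * e^(1).

Key step: t_0 = 2 here, and the constant factors (C = 2) combine into one prefactor.
Adjacent-term ratio: r(k) = 1 * 1 / [(k+1)] - rational in k. x = 1; t_0 = 2; negate the roots.


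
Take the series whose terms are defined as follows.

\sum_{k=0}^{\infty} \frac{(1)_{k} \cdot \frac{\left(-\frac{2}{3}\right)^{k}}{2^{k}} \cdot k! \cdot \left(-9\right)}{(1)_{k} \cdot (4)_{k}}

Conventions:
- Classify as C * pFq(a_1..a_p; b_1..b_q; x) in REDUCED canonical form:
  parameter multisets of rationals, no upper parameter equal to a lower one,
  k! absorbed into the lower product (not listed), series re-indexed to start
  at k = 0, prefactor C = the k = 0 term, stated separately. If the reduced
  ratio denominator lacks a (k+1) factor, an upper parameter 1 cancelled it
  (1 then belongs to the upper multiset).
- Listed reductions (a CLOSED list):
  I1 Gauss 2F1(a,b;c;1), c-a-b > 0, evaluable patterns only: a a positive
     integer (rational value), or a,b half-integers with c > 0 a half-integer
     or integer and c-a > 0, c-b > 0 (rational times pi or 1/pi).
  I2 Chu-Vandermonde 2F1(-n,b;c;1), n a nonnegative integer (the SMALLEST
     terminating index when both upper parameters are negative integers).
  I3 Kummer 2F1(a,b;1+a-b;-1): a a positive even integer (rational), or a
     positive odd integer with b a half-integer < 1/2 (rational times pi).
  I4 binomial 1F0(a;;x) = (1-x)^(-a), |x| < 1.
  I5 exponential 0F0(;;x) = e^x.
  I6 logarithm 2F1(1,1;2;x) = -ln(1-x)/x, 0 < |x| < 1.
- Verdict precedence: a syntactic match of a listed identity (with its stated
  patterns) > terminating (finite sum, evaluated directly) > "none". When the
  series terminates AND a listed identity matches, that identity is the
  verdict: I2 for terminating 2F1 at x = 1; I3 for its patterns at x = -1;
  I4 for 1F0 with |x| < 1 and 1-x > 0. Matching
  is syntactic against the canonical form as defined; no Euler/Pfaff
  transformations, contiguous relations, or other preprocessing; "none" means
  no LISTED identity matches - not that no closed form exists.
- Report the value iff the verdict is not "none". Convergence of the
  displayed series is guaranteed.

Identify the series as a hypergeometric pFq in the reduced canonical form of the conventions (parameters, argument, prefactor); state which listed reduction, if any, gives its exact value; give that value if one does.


Canonical form: C = -9 times 2F1 with upper {1, 1}, lower {4}, x = -\frac{1}{3}. Verdict: none (x = -\frac{1}{3}): each listed identity misses the multisets {1, 1} ; {4}.

First insight: t_0 being -9, (1)_k (C = -9, x = -1/3) is k! itself.
Adjacent-term ratio: r(k) = -\frac{1}{3} * (k+1) (k+1) / [(k+4) (k+1)] - rational; roots negated = parameters, x = -\frac{1}{3}, C = -9.
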